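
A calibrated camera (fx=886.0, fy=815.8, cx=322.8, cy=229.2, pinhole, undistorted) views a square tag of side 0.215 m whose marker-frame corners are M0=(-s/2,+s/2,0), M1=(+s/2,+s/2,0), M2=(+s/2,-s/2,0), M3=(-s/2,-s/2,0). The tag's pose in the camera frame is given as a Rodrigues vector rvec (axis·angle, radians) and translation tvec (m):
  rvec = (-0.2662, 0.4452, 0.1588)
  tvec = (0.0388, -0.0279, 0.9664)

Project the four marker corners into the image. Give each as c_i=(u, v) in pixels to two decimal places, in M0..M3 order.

c0=(251.75, 282.34) c1=(433.78, 306.30) c2=(470.48, 125.01) c3=(293.32, 118.83)

Intrinsics K: fx=886.0, fy=815.8, cx=322.8, cy=229.2
Marker side s = 0.215 m; corners in marker frame (Z=0):
  M0 = (-0.1075, +0.1075, 0)
  M1 = (+0.1075, +0.1075, 0)
  M2 = (+0.1075, -0.1075, 0)
  M3 = (-0.1075, -0.1075, 0)
rvec = (-0.2662, 0.4452, 0.1588), |rvec| = θ = 0.54248 rad = 31.082°
Rodrigues: sinθ=0.51626, 1−cosθ=0.14357; R = I + sinθ·[k]× + (1−cosθ)·[k]×²:
    [+0.89100 -0.20894 +0.40306]
    [+0.09331 +0.95313 +0.28782]
    [-0.44431 -0.21884 +0.86873]
t = (0.0388, -0.0279, 0.9664) m
M0: Pc = R·M0+t = (-0.07944, +0.06453, +0.99064); u = 886.0·(-0.07944)/0.99064 + 322.8 = 251.7473, v = 815.8·(+0.06453)/0.99064 + 229.2 = 282.3415
M1: Pc = R·M1+t = (+0.11212, +0.08459, +0.89511); u = 886.0·(+0.11212)/0.89511 + 322.8 = 433.7802, v = 815.8·(+0.08459)/0.89511 + 229.2 = 306.2965
M2: Pc = R·M2+t = (+0.15704, -0.12033, +0.94216); u = 886.0·(+0.15704)/0.94216 + 322.8 = 470.4826, v = 815.8·(-0.12033)/0.94216 + 229.2 = 125.0082
M3: Pc = R·M3+t = (-0.03452, -0.14039, +1.03769); u = 886.0·(-0.03452)/1.03769 + 322.8 = 293.3248, v = 815.8·(-0.14039)/1.03769 + 229.2 = 118.8282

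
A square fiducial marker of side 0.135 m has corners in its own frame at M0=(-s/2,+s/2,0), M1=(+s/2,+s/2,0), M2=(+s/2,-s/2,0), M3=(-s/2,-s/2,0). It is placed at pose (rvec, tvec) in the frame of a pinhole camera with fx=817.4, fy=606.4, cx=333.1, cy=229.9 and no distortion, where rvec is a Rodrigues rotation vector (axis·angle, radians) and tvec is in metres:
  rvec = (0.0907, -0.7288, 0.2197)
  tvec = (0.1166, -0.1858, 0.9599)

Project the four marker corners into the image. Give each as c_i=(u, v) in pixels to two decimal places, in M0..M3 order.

Intrinsics K: fx=817.4, fy=606.4, cx=333.1, cy=229.9
Marker side s = 0.135 m; corners in marker frame (Z=0):
  M0 = (-0.0675, +0.0675, 0)
  M1 = (+0.0675, +0.0675, 0)
  M2 = (+0.0675, -0.0675, 0)
  M3 = (-0.0675, -0.0675, 0)
rvec = (0.0907, -0.7288, 0.2197), |rvec| = θ = 0.76658 rad = 43.922°
Rodrigues: sinθ=0.69368, 1−cosθ=0.27971; R = I + sinθ·[k]× + (1−cosθ)·[k]×²:
    [+0.72420 -0.23027 -0.65000]
    [+0.16734 +0.97311 -0.15829]
    [+0.66897 +0.00586 +0.74326]
t = (0.1166, -0.1858, 0.9599) m
M0: Pc = R·M0+t = (+0.05217, -0.13141, +0.91514); u = 817.4·(+0.05217)/0.91514 + 333.1 = 379.7008, v = 606.4·(-0.13141)/0.91514 + 229.9 = 142.8232
M1: Pc = R·M1+t = (+0.14994, -0.10882, +1.00545); u = 817.4·(+0.14994)/1.00545 + 333.1 = 454.9969, v = 606.4·(-0.10882)/1.00545 + 229.9 = 164.2696
M2: Pc = R·M2+t = (+0.18103, -0.24019, +1.00466); u = 817.4·(+0.18103)/1.00466 + 333.1 = 480.3850, v = 606.4·(-0.24019)/1.00466 + 229.9 = 84.9248
M3: Pc = R·M3+t = (+0.08326, -0.26278, +0.91435); u = 817.4·(+0.08326)/0.91435 + 333.1 = 407.5315, v = 606.4·(-0.26278)/0.91435 + 229.9 = 55.6229

c0=(379.70, 142.82) c1=(455.00, 164.27) c2=(480.39, 84.92) c3=(407.53, 55.62)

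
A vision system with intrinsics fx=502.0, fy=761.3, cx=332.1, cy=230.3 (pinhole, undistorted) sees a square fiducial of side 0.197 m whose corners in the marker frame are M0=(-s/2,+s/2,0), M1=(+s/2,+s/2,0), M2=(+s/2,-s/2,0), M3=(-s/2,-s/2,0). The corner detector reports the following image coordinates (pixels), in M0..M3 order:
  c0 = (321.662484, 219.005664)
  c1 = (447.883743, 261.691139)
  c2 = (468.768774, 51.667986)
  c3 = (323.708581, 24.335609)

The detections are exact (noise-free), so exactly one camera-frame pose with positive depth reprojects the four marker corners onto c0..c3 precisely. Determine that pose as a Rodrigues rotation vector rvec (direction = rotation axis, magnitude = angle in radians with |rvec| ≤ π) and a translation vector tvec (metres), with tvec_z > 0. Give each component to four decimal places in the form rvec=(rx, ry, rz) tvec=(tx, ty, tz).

rvec=(0.4698, 0.4038, 0.1237) tvec=(0.0762, -0.0784, 0.6990)

Intrinsics K: fx=502.0, fy=761.3, cx=332.1, cy=230.3
Marker side s = 0.197 m; corners in marker frame (Z=0):
  M0 = (-0.0985, +0.0985, 0)
  M1 = (+0.0985, +0.0985, 0)
  M2 = (+0.0985, -0.0985, 0)
  M3 = (-0.0985, -0.0985, 0)
Detected image corners:
  c0 = (321.662484, 219.005664) px
  c1 = (447.883743, 261.691139) px
  c2 = (468.768774, 51.667986) px
  c3 = (323.708581, 24.335609) px
Planar DLT: solve 8×8 A·h = b for H (H[2,2]=1):
  H  [+490.22665 +202.96810 +386.79268]
  H  [+110.69138 +1117.46250 +144.91817]
  H  [-0.49982 +0.66277 +1.00000]
B = K⁻¹H; ‖b₁‖=1.430588, ‖b₂‖=1.430588; λ = 2/(‖b₁‖+‖b₂‖) = 0.699013, sign → tz>0 ⇒ λ=+0.699013
r₁ = λ·B[:,0] = (+0.91375,+0.20733,-0.34938); r₂ = λ·B[:,1] = (-0.02386,+0.88589,+0.46328)
r₃ = r₁×r₂ = (+0.40556,-0.41499,+0.81443); SVD([r₁ r₂ r₃]) → R = UVᵀ:
  R  [+0.91375 -0.02386 +0.40556]
  R  [+0.20733 +0.88589 -0.41499]
  R  [-0.34938 +0.46328 +0.81443]
t = (+0.07616, -0.07840, +0.69901) m
tr R = 2.614076; θ = arccos((tr R − 1)/2) = 0.631678 rad = 36.192°
axis k = ((R−Rᵀ)₃₂, (R−Rᵀ)₁₃, (R−Rᵀ)₂₁) / (2 sinθ) = (+0.743671, +0.639244, +0.195757)
rvec = θ·k = (+0.469760, +0.403797, +0.123656)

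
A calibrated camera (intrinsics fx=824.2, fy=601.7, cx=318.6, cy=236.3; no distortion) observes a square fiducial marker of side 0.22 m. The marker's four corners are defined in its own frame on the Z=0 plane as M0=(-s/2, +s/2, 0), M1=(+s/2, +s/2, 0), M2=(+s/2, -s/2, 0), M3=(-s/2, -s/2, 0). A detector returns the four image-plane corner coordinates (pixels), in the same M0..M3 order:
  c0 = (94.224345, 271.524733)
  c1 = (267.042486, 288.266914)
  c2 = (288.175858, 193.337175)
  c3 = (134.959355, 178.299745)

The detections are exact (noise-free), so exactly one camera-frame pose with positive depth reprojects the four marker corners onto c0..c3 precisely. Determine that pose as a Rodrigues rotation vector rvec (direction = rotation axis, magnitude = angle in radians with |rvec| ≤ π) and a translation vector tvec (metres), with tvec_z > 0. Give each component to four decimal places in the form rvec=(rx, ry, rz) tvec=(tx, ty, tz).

rvec=(-0.6464, -0.0534, 0.1248) tvec=(-0.1633, -0.0115, 1.1082)

Intrinsics K: fx=824.2, fy=601.7, cx=318.6, cy=236.3
Marker side s = 0.22 m; corners in marker frame (Z=0):
  M0 = (-0.1100, +0.1100, 0)
  M1 = (+0.1100, +0.1100, 0)
  M2 = (+0.1100, -0.1100, 0)
  M3 = (-0.1100, -0.1100, 0)
Detected image corners:
  c0 = (94.224345, 271.524733) px
  c1 = (267.042486, 288.266914) px
  c2 = (288.175858, 193.337175) px
  c3 = (134.959355, 178.299745) px
Planar DLT: solve 8×8 A·h = b for H (H[2,2]=1):
  H  [+740.20855 -247.38428 +197.11372]
  H  [+74.23862 +300.78455 +230.04700]
  H  [+0.00964 -0.54473 +1.00000]
B = K⁻¹H; ‖b₁‖=0.902380, ‖b₂‖=0.902380; λ = 2/(‖b₁‖+‖b₂‖) = 1.108181, sign → tz>0 ⇒ λ=+1.108181
r₁ = λ·B[:,0] = (+0.99112,+0.13253,+0.01068); r₂ = λ·B[:,1] = (-0.09927,+0.79104,-0.60366)
r₃ = r₁×r₂ = (-0.08845,+0.59724,+0.79717); SVD([r₁ r₂ r₃]) → R = UVᵀ:
  R  [+0.99112 -0.09927 -0.08845]
  R  [+0.13253 +0.79104 +0.59724]
  R  [+0.01068 -0.60366 +0.79717]
t = (-0.16334, -0.01152, +1.10818) m
tr R = 2.579332; θ = arccos((tr R − 1)/2) = 0.660532 rad = 37.846°
axis k = ((R−Rᵀ)₃₂, (R−Rᵀ)₁₃, (R−Rᵀ)₂₁) / (2 sinθ) = (-0.978665, -0.080790, +0.188911)
rvec = θ·k = (-0.646440, -0.053365, +0.124782)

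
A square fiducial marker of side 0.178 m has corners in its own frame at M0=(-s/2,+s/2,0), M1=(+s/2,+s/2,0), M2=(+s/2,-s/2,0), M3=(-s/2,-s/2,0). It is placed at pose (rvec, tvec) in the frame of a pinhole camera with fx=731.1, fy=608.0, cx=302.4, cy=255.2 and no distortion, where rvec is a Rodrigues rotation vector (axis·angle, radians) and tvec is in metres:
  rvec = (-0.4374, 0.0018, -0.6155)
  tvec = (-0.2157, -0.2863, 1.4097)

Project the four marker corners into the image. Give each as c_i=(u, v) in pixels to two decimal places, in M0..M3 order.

c0=(174.24, 178.60) c1=(253.28, 136.18) c2=(205.78, 87.85) c3=(129.89, 127.41)

Intrinsics K: fx=731.1, fy=608.0, cx=302.4, cy=255.2
Marker side s = 0.178 m; corners in marker frame (Z=0):
  M0 = (-0.0890, +0.0890, 0)
  M1 = (+0.0890, +0.0890, 0)
  M2 = (+0.0890, -0.0890, 0)
  M3 = (-0.0890, -0.0890, 0)
rvec = (-0.4374, 0.0018, -0.6155), |rvec| = θ = 0.75509 rad = 43.264°
Rodrigues: sinθ=0.68535, 1−cosθ=0.27179; R = I + sinθ·[k]× + (1−cosθ)·[k]×²:
    [+0.81941 +0.55828 +0.12997]
    [-0.55903 +0.72821 +0.39648]
    [+0.12670 -0.39753 +0.90880]
t = (-0.2157, -0.2863, 1.4097) m
M0: Pc = R·M0+t = (-0.23894, -0.17174, +1.36304); u = 731.1·(-0.23894)/1.36304 + 302.4 = 174.2387, v = 608.0·(-0.17174)/1.36304 + 255.2 = 178.5956
M1: Pc = R·M1+t = (-0.09309, -0.27124, +1.38560); u = 731.1·(-0.09309)/1.38560 + 302.4 = 253.2840, v = 608.0·(-0.27124)/1.38560 + 255.2 = 136.1785
M2: Pc = R·M2+t = (-0.19246, -0.40086, +1.45636); u = 731.1·(-0.19246)/1.45636 + 302.4 = 205.7841, v = 608.0·(-0.40086)/1.45636 + 255.2 = 87.8470
M3: Pc = R·M3+t = (-0.33831, -0.30136, +1.43380); u = 731.1·(-0.33831)/1.43380 + 302.4 = 129.8927, v = 608.0·(-0.30136)/1.43380 + 255.2 = 127.4105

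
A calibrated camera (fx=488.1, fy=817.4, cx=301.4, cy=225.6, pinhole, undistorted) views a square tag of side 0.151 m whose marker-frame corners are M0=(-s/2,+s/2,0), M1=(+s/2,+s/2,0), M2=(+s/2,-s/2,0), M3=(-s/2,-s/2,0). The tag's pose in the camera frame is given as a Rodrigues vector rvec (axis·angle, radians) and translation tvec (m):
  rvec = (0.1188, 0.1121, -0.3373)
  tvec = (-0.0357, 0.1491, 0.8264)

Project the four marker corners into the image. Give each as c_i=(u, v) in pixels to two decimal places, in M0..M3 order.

c0=(254.46, 462.25) c1=(337.21, 419.49) c2=(307.26, 280.14) c3=(223.75, 326.93)

Intrinsics K: fx=488.1, fy=817.4, cx=301.4, cy=225.6
Marker side s = 0.151 m; corners in marker frame (Z=0):
  M0 = (-0.0755, +0.0755, 0)
  M1 = (+0.0755, +0.0755, 0)
  M2 = (+0.0755, -0.0755, 0)
  M3 = (-0.0755, -0.0755, 0)
rvec = (0.1188, 0.1121, -0.3373), |rvec| = θ = 0.37477 rad = 21.473°
Rodrigues: sinθ=0.36606, 1−cosθ=0.06941; R = I + sinθ·[k]× + (1−cosθ)·[k]×²:
    [+0.93757 +0.33604 +0.08969]
    [-0.32288 +0.93680 -0.13472]
    [-0.12930 +0.09735 +0.98682]
t = (-0.0357, 0.1491, 0.8264) m
M0: Pc = R·M0+t = (-0.08112, +0.24421, +0.84351); u = 488.1·(-0.08112)/0.84351 + 301.4 = 254.4625, v = 817.4·(+0.24421)/0.84351 + 225.6 = 462.2462
M1: Pc = R·M1+t = (+0.06046, +0.19545, +0.82399); u = 488.1·(+0.06046)/0.82399 + 301.4 = 337.2127, v = 817.4·(+0.19545)/0.82399 + 225.6 = 419.4885
M2: Pc = R·M2+t = (+0.00972, +0.05399, +0.80929); u = 488.1·(+0.00972)/0.80929 + 301.4 = 307.2595, v = 817.4·(+0.05399)/0.80929 + 225.6 = 280.1353
M3: Pc = R·M3+t = (-0.13186, +0.10275, +0.82881); u = 488.1·(-0.13186)/0.82881 + 301.4 = 223.7472, v = 817.4·(+0.10275)/0.82881 + 225.6 = 326.9340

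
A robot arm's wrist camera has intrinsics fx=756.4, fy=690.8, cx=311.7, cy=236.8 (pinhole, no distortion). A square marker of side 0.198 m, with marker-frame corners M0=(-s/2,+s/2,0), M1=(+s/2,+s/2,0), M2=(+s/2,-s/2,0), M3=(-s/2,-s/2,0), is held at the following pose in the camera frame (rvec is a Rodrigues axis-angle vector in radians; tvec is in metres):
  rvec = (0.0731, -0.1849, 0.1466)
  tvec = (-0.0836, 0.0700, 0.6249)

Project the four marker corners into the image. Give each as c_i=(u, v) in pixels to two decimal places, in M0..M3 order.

Intrinsics K: fx=756.4, fy=690.8, cx=311.7, cy=236.8
Marker side s = 0.198 m; corners in marker frame (Z=0):
  M0 = (-0.0990, +0.0990, 0)
  M1 = (+0.0990, +0.0990, 0)
  M2 = (+0.0990, -0.0990, 0)
  M3 = (-0.0990, -0.0990, 0)
rvec = (0.0731, -0.1849, 0.1466), |rvec| = θ = 0.24703 rad = 14.154°
Rodrigues: sinθ=0.24452, 1−cosθ=0.03036; R = I + sinθ·[k]× + (1−cosθ)·[k]×²:
    [+0.97230 -0.15184 -0.17769]
    [+0.13839 +0.98665 -0.08584]
    [+0.18836 +0.05887 +0.98033]
t = (-0.0836, 0.0700, 0.6249) m
M0: Pc = R·M0+t = (-0.19489, +0.15398, +0.61208); u = 756.4·(-0.19489)/0.61208 + 311.7 = 70.8585, v = 690.8·(+0.15398)/0.61208 + 236.8 = 410.5806
M1: Pc = R·M1+t = (-0.00237, +0.18138, +0.64938); u = 756.4·(-0.00237)/0.64938 + 311.7 = 308.9347, v = 690.8·(+0.18138)/0.64938 + 236.8 = 429.7493
M2: Pc = R·M2+t = (+0.02769, -0.01398, +0.63772); u = 756.4·(+0.02769)/0.63772 + 311.7 = 344.5429, v = 690.8·(-0.01398)/0.63772 + 236.8 = 221.6587
M3: Pc = R·M3+t = (-0.16483, -0.04138, +0.60042); u = 756.4·(-0.16483)/0.60042 + 311.7 = 104.0562, v = 690.8·(-0.04138)/0.60042 + 236.8 = 189.1927

c0=(70.86, 410.58) c1=(308.93, 429.75) c2=(344.54, 221.66) c3=(104.06, 189.19)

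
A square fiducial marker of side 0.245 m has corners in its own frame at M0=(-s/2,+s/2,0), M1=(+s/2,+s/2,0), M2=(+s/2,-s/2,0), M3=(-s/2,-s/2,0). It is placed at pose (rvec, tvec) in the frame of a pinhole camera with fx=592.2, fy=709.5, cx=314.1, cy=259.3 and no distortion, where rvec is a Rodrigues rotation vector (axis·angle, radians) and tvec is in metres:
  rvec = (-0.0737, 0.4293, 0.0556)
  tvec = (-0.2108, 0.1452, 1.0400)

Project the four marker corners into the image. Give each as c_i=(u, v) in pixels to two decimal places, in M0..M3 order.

c0=(133.52, 431.13) c1=(248.88, 455.82) c2=(259.95, 279.17) c3=(145.08, 271.27)

Intrinsics K: fx=592.2, fy=709.5, cx=314.1, cy=259.3
Marker side s = 0.245 m; corners in marker frame (Z=0):
  M0 = (-0.1225, +0.1225, 0)
  M1 = (+0.1225, +0.1225, 0)
  M2 = (+0.1225, -0.1225, 0)
  M3 = (-0.1225, -0.1225, 0)
rvec = (-0.0737, 0.4293, 0.0556), |rvec| = θ = 0.43911 rad = 25.159°
Rodrigues: sinθ=0.42514, 1−cosθ=0.09487; R = I + sinθ·[k]× + (1−cosθ)·[k]×²:
    [+0.90780 -0.06940 +0.41362]
    [+0.03826 +0.99581 +0.08310]
    [-0.41765 -0.05961 +0.90665]
t = (-0.2108, 0.1452, 1.0400) m
M0: Pc = R·M0+t = (-0.33051, +0.26250, +1.08386); u = 592.2·(-0.33051)/1.08386 + 314.1 = 133.5175, v = 709.5·(+0.26250)/1.08386 + 259.3 = 431.1331
M1: Pc = R·M1+t = (-0.10810, +0.27187, +0.98154); u = 592.2·(-0.10810)/0.98154 + 314.1 = 248.8816, v = 709.5·(+0.27187)/0.98154 + 259.3 = 455.8230
M2: Pc = R·M2+t = (-0.09109, +0.02790, +0.99614); u = 592.2·(-0.09109)/0.99614 + 314.1 = 259.9456, v = 709.5·(+0.02790)/0.99614 + 259.3 = 279.1724
M3: Pc = R·M3+t = (-0.31350, +0.01853, +1.09846); u = 592.2·(-0.31350)/1.09846 + 314.1 = 145.0847, v = 709.5·(+0.01853)/1.09846 + 259.3 = 271.2663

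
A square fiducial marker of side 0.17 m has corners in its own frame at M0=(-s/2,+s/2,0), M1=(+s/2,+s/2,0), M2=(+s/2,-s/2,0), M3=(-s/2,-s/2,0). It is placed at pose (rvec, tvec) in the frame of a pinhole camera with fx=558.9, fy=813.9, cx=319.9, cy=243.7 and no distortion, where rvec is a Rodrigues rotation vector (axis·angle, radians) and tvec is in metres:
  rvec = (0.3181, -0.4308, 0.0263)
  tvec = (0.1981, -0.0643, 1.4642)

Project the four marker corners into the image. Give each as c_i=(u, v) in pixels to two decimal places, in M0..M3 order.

c0=(363.33, 254.91) c1=(417.97, 250.60) c2=(427.27, 161.64) c3=(371.12, 161.64)

Intrinsics K: fx=558.9, fy=813.9, cx=319.9, cy=243.7
Marker side s = 0.17 m; corners in marker frame (Z=0):
  M0 = (-0.0850, +0.0850, 0)
  M1 = (+0.0850, +0.0850, 0)
  M2 = (+0.0850, -0.0850, 0)
  M3 = (-0.0850, -0.0850, 0)
rvec = (0.3181, -0.4308, 0.0263), |rvec| = θ = 0.53616 rad = 30.720°
Rodrigues: sinθ=0.51084, 1−cosθ=0.14032; R = I + sinθ·[k]× + (1−cosθ)·[k]×²:
    [+0.90907 -0.09195 -0.40637]
    [-0.04184 +0.95027 -0.30861]
    [+0.41454 +0.29755 +0.86001]
t = (0.1981, -0.0643, 1.4642) m
M0: Pc = R·M0+t = (+0.11301, +0.02003, +1.45426); u = 558.9·(+0.11301)/1.45426 + 319.9 = 363.3333, v = 813.9·(+0.02003)/1.45426 + 243.7 = 254.9095
M1: Pc = R·M1+t = (+0.26756, +0.01292, +1.52473); u = 558.9·(+0.26756)/1.52473 + 319.9 = 417.9743, v = 813.9·(+0.01292)/1.52473 + 243.7 = 250.5950
M2: Pc = R·M2+t = (+0.28319, -0.14863, +1.47414); u = 558.9·(+0.28319)/1.47414 + 319.9 = 427.2661, v = 813.9·(-0.14863)/1.47414 + 243.7 = 161.6395
M3: Pc = R·M3+t = (+0.12864, -0.14152, +1.40367); u = 558.9·(+0.12864)/1.40367 + 319.9 = 371.1225, v = 813.9·(-0.14152)/1.40367 + 243.7 = 161.6434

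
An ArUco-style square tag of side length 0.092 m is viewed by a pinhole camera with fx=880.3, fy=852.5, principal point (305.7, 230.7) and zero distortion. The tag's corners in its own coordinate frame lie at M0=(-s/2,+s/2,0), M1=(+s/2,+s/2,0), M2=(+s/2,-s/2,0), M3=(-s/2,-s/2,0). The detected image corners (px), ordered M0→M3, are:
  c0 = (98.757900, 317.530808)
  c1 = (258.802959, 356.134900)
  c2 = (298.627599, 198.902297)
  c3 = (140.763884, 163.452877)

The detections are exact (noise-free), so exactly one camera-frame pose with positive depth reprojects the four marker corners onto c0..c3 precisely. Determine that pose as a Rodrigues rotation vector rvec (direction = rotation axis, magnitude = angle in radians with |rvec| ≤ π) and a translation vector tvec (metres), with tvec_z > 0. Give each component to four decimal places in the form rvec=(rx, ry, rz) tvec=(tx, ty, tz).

rvec=(-0.1047, 0.0738, 0.2346) tvec=(-0.0594, 0.0158, 0.4890)

Intrinsics K: fx=880.3, fy=852.5, cx=305.7, cy=230.7
Marker side s = 0.092 m; corners in marker frame (Z=0):
  M0 = (-0.0460, +0.0460, 0)
  M1 = (+0.0460, +0.0460, 0)
  M2 = (+0.0460, -0.0460, 0)
  M3 = (-0.0460, -0.0460, 0)
Detected image corners:
  c0 = (98.757900, 317.530808) px
  c1 = (258.802959, 356.134900) px
  c2 = (298.627599, 198.902297) px
  c3 = (140.763884, 163.452877) px
Planar DLT: solve 8×8 A·h = b for H (H[2,2]=1):
  H  [+1692.96233 -483.47685 +198.78396]
  H  [+357.20645 +1641.52326 +258.16241]
  H  [-0.17415 -0.19399 +1.00000]
B = K⁻¹H; ‖b₁‖=2.045103, ‖b₂‖=2.045103; λ = 2/(‖b₁‖+‖b₂‖) = 0.488973, sign → tz>0 ⇒ λ=+0.488973
r₁ = λ·B[:,0] = (+0.96995,+0.22793,-0.08515); r₂ = λ·B[:,1] = (-0.23561,+0.96721,-0.09486)
r₃ = r₁×r₂ = (+0.06074,+0.11207,+0.99184); SVD([r₁ r₂ r₃]) → R = UVᵀ:
  R  [+0.96995 -0.23561 +0.06074]
  R  [+0.22793 +0.96721 +0.11207]
  R  [-0.08515 -0.09486 +0.99184]
t = (-0.05939, +0.01575, +0.48897) m
tr R = 2.928996; θ = arccos((tr R − 1)/2) = 0.267260 rad = 15.313°
axis k = ((R−Rᵀ)₃₂, (R−Rᵀ)₁₃, (R−Rᵀ)₂₁) / (2 sinθ) = (-0.391769, +0.276222, +0.877621)
rvec = θ·k = (-0.104704, +0.073823, +0.234553)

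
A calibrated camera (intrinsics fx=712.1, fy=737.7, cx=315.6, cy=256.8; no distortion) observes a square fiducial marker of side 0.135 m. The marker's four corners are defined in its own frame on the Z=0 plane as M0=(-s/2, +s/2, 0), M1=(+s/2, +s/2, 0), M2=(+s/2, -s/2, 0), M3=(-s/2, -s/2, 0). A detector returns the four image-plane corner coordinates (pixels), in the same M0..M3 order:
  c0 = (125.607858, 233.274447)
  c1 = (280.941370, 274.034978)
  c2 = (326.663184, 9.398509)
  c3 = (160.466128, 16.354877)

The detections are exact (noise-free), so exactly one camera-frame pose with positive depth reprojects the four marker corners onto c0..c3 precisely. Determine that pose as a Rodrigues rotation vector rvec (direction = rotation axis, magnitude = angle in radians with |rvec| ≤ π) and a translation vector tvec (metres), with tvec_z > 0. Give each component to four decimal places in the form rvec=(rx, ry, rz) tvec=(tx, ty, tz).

rvec=(-0.0073, 0.6624, 0.1907) tvec=(-0.0584, -0.0692, 0.4142)

Intrinsics K: fx=712.1, fy=737.7, cx=315.6, cy=256.8
Marker side s = 0.135 m; corners in marker frame (Z=0):
  M0 = (-0.0675, +0.0675, 0)
  M1 = (+0.0675, +0.0675, 0)
  M2 = (+0.0675, -0.0675, 0)
  M3 = (-0.0675, -0.0675, 0)
Detected image corners:
  c0 = (125.607858, 233.274447) px
  c1 = (280.941370, 274.034978) px
  c2 = (326.663184, 9.398509) px
  c3 = (160.466128, 16.354877) px
Planar DLT: solve 8×8 A·h = b for H (H[2,2]=1):
  H  [+860.47880 -265.30877 +215.22769]
  H  [-70.09587 +1783.29188 +133.48239]
  H  [-1.47714 +0.13036 +1.00000]
B = K⁻¹H; ‖b₁‖=2.414233, ‖b₂‖=2.414233; λ = 2/(‖b₁‖+‖b₂‖) = 0.414210, sign → tz>0 ⇒ λ=+0.414210
r₁ = λ·B[:,0] = (+0.77169,+0.17363,-0.61184); r₂ = λ·B[:,1] = (-0.17825,+0.98250,+0.05400)
r₃ = r₁×r₂ = (+0.61051,+0.06740,+0.78913); SVD([r₁ r₂ r₃]) → R = UVᵀ:
  R  [+0.77169 -0.17825 +0.61051]
  R  [+0.17363 +0.98250 +0.06740]
  R  [-0.61184 +0.05400 +0.78913]
t = (-0.05838, -0.06924, +0.41421) m
tr R = 2.543320; θ = arccos((tr R − 1)/2) = 0.689349 rad = 39.497°
axis k = ((R−Rᵀ)₃₂, (R−Rᵀ)₁₃, (R−Rᵀ)₂₁) / (2 sinθ) = (-0.010535, +0.960921, +0.276623)
rvec = θ·k = (-0.007262, +0.662410, +0.190690)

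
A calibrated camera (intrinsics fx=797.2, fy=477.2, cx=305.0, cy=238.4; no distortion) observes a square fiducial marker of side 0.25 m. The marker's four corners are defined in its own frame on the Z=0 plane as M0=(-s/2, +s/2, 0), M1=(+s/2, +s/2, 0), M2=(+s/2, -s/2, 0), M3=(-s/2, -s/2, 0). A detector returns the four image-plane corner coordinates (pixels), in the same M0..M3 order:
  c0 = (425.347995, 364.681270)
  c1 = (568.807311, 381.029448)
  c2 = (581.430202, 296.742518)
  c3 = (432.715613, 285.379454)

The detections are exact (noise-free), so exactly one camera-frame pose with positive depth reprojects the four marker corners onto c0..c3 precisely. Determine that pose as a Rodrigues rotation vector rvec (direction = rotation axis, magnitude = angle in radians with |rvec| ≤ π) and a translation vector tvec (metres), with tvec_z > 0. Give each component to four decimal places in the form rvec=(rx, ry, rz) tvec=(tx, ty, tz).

rvec=(0.1682, 0.3840, 0.0594) tvec=(0.3386, 0.2732, 1.3872)

Intrinsics K: fx=797.2, fy=477.2, cx=305.0, cy=238.4
Marker side s = 0.25 m; corners in marker frame (Z=0):
  M0 = (-0.1250, +0.1250, 0)
  M1 = (+0.1250, +0.1250, 0)
  M2 = (+0.1250, -0.1250, 0)
  M3 = (-0.1250, -0.1250, 0)
Detected image corners:
  c0 = (425.347995, 364.681270) px
  c1 = (568.807311, 381.029448) px
  c2 = (581.430202, 296.742518) px
  c3 = (432.715613, 285.379454) px
Planar DLT: solve 8×8 A·h = b for H (H[2,2]=1):
  H  [+451.08729 +23.50671 +499.57633]
  H  [-32.41969 +368.59316 +332.37150]
  H  [-0.26509 +0.12576 +1.00000]
B = K⁻¹H; ‖b₁‖=0.720881, ‖b₂‖=0.720881; λ = 2/(‖b₁‖+‖b₂‖) = 1.387192, sign → tz>0 ⇒ λ=+1.387192
r₁ = λ·B[:,0] = (+0.92562,+0.08947,-0.36773); r₂ = λ·B[:,1] = (-0.02584,+0.98433,+0.17445)
r₃ = r₁×r₂ = (+0.37758,-0.15197,+0.91342); SVD([r₁ r₂ r₃]) → R = UVᵀ:
  R  [+0.92562 -0.02584 +0.37758]
  R  [+0.08947 +0.98433 -0.15197]
  R  [-0.36773 +0.17445 +0.91342]
t = (+0.33858, +0.27317, +1.38719) m
tr R = 2.823368; θ = arccos((tr R − 1)/2) = 0.423432 rad = 24.261°
axis k = ((R−Rᵀ)₃₂, (R−Rᵀ)₁₃, (R−Rᵀ)₂₁) / (2 sinθ) = (+0.397210, +0.906938, +0.140314)
rvec = θ·k = (+0.168191, +0.384027, +0.059414)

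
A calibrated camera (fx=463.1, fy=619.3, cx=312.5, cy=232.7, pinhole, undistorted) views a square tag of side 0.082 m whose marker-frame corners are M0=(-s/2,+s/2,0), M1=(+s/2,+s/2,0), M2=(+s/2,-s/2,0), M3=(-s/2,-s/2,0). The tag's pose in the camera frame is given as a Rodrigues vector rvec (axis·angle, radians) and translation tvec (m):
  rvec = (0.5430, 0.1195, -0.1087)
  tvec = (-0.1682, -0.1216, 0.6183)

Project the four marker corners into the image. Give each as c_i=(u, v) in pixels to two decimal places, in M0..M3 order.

Intrinsics K: fx=463.1, fy=619.3, cx=312.5, cy=232.7
Marker side s = 0.082 m; corners in marker frame (Z=0):
  M0 = (-0.0410, +0.0410, 0)
  M1 = (+0.0410, +0.0410, 0)
  M2 = (+0.0410, -0.0410, 0)
  M3 = (-0.0410, -0.0410, 0)
rvec = (0.5430, 0.1195, -0.1087), |rvec| = θ = 0.56652 rad = 32.459°
Rodrigues: sinθ=0.53670, 1−cosθ=0.15623; R = I + sinθ·[k]× + (1−cosθ)·[k]×²:
    [+0.98730 +0.13456 +0.08448]
    [-0.07139 +0.85072 -0.52074]
    [-0.14194 +0.50809 +0.84953]
t = (-0.1682, -0.1216, 0.6183) m
M0: Pc = R·M0+t = (-0.20316, -0.08379, +0.64495); u = 463.1·(-0.20316)/0.64495 + 312.5 = 166.6218, v = 619.3·(-0.08379)/0.64495 + 232.7 = 152.2395
M1: Pc = R·M1+t = (-0.12220, -0.08965, +0.63331); u = 463.1·(-0.12220)/0.63331 + 312.5 = 223.1404, v = 619.3·(-0.08965)/0.63331 + 232.7 = 145.0361
M2: Pc = R·M2+t = (-0.13324, -0.15941, +0.59165); u = 463.1·(-0.13324)/0.59165 + 312.5 = 208.2109, v = 619.3·(-0.15941)/0.59165 + 232.7 = 65.8431
M3: Pc = R·M3+t = (-0.21420, -0.15355, +0.60329); u = 463.1·(-0.21420)/0.60329 + 312.5 = 148.0771, v = 619.3·(-0.15355)/0.60329 + 232.7 = 75.0718

c0=(166.62, 152.24) c1=(223.14, 145.04) c2=(208.21, 65.84) c3=(148.08, 75.07)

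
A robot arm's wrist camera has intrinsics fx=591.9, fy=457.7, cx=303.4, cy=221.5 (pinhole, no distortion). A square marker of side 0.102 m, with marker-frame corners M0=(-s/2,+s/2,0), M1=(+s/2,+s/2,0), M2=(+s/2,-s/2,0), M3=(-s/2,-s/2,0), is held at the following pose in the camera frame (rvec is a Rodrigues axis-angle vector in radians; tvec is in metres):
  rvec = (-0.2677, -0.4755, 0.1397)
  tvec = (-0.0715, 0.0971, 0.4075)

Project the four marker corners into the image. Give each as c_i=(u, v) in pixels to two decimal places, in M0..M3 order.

c0=(111.88, 389.25) c1=(260.33, 393.29) c2=(272.74, 281.56) c3=(136.49, 265.49)

Intrinsics K: fx=591.9, fy=457.7, cx=303.4, cy=221.5
Marker side s = 0.102 m; corners in marker frame (Z=0):
  M0 = (-0.0510, +0.0510, 0)
  M1 = (+0.0510, +0.0510, 0)
  M2 = (+0.0510, -0.0510, 0)
  M3 = (-0.0510, -0.0510, 0)
rvec = (-0.2677, -0.4755, 0.1397), |rvec| = θ = 0.56328 rad = 32.273°
Rodrigues: sinθ=0.53396, 1−cosθ=0.15449; R = I + sinθ·[k]× + (1−cosθ)·[k]×²:
    [+0.88040 -0.07045 -0.46896]
    [+0.19441 +0.95560 +0.22142]
    [+0.43254 -0.28611 +0.85501]
t = (-0.0715, 0.0971, 0.4075) m
M0: Pc = R·M0+t = (-0.11999, +0.13592, +0.37085); u = 591.9·(-0.11999)/0.37085 + 303.4 = 111.8821, v = 457.7·(+0.13592)/0.37085 + 221.5 = 389.2530
M1: Pc = R·M1+t = (-0.03019, +0.15575, +0.41497); u = 591.9·(-0.03019)/0.41497 + 303.4 = 260.3346, v = 457.7·(+0.15575)/0.41497 + 221.5 = 393.2893
M2: Pc = R·M2+t = (-0.02301, +0.05828, +0.44415); u = 591.9·(-0.02301)/0.44415 + 303.4 = 272.7403, v = 457.7·(+0.05828)/0.44415 + 221.5 = 281.5569
M3: Pc = R·M3+t = (-0.11281, +0.03845, +0.40003); u = 591.9·(-0.11281)/0.40003 + 303.4 = 136.4861, v = 457.7·(+0.03845)/0.40003 + 221.5 = 265.4922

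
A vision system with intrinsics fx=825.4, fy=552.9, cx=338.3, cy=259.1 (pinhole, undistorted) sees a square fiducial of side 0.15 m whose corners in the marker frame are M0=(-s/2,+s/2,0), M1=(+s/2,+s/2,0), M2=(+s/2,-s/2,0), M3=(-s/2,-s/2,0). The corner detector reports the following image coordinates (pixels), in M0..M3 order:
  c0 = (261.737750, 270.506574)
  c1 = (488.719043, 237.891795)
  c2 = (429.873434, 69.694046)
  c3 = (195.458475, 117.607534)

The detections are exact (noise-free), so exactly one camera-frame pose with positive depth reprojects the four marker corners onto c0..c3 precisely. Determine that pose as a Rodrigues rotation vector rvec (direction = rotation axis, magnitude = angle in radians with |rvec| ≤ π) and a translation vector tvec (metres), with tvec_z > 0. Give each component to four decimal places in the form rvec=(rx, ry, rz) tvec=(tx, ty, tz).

Intrinsics K: fx=825.4, fy=552.9, cx=338.3, cy=259.1
Marker side s = 0.15 m; corners in marker frame (Z=0):
  M0 = (-0.0750, +0.0750, 0)
  M1 = (+0.0750, +0.0750, 0)
  M2 = (+0.0750, -0.0750, 0)
  M3 = (-0.0750, -0.0750, 0)
Detected image corners:
  c0 = (261.737750, 270.506574) px
  c1 = (488.719043, 237.891795) px
  c2 = (429.873434, 69.694046) px
  c3 = (195.458475, 117.607534) px
Planar DLT: solve 8×8 A·h = b for H (H[2,2]=1):
  H  [+1350.07898 +542.75593 +340.08805]
  H  [-361.72109 +1131.27852 +176.92905]
  H  [-0.54437 +0.36244 +1.00000]
B = K⁻¹H; ‖b₁‖=1.977553, ‖b₂‖=1.977552; λ = 2/(‖b₁‖+‖b₂‖) = 0.505676, sign → tz>0 ⇒ λ=+0.505676
r₁ = λ·B[:,0] = (+0.93994,-0.20183,-0.27528); r₂ = λ·B[:,1] = (+0.25740,+0.94877,+0.18328)
r₃ = r₁×r₂ = (+0.22418,-0.24313,+0.94373); SVD([r₁ r₂ r₃]) → R = UVᵀ:
  R  [+0.93994 +0.25740 +0.22418]
  R  [-0.20183 +0.94877 -0.24313]
  R  [-0.27528 +0.18328 +0.94373]
t = (+0.00110, -0.07515, +0.50568) m
tr R = 2.832440; θ = arccos((tr R − 1)/2) = 0.412254 rad = 23.620°
axis k = ((R−Rᵀ)₃₂, (R−Rᵀ)₁₃, (R−Rᵀ)₂₁) / (2 sinθ) = (+0.532107, +0.623268, -0.573061)
rvec = θ·k = (+0.219363, +0.256945, -0.236247)

rvec=(0.2194, 0.2569, -0.2362) tvec=(0.0011, -0.0752, 0.5057)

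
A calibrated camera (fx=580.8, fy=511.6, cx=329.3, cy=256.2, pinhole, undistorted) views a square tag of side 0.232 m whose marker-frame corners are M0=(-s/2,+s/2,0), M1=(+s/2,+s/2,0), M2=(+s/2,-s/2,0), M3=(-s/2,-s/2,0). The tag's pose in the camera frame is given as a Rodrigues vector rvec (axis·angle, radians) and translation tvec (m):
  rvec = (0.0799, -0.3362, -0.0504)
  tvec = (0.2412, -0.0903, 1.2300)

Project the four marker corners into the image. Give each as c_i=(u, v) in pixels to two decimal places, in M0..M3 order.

Intrinsics K: fx=580.8, fy=511.6, cx=329.3, cy=256.2
Marker side s = 0.232 m; corners in marker frame (Z=0):
  M0 = (-0.1160, +0.1160, 0)
  M1 = (+0.1160, +0.1160, 0)
  M2 = (+0.1160, -0.1160, 0)
  M3 = (-0.1160, -0.1160, 0)
rvec = (0.0799, -0.3362, -0.0504), |rvec| = θ = 0.34922 rad = 20.009°
Rodrigues: sinθ=0.34216, 1−cosθ=0.06036; R = I + sinθ·[k]× + (1−cosθ)·[k]×²:
    [+0.94280 +0.03609 -0.33140]
    [-0.06268 +0.99558 -0.06990]
    [+0.32741 +0.08667 +0.94090]
t = (0.2412, -0.0903, 1.2300) m
M0: Pc = R·M0+t = (+0.13602, +0.03246, +1.20207); u = 580.8·(+0.13602)/1.20207 + 329.3 = 395.0207, v = 511.6·(+0.03246)/1.20207 + 256.2 = 270.0141
M1: Pc = R·M1+t = (+0.35475, +0.01792, +1.27803); u = 580.8·(+0.35475)/1.27803 + 329.3 = 490.5158, v = 511.6·(+0.01792)/1.27803 + 256.2 = 263.3723
M2: Pc = R·M2+t = (+0.34638, -0.21306, +1.25793); u = 580.8·(+0.34638)/1.25793 + 329.3 = 489.2273, v = 511.6·(-0.21306)/1.25793 + 256.2 = 169.5490
M3: Pc = R·M3+t = (+0.12765, -0.19852, +1.18197); u = 580.8·(+0.12765)/1.18197 + 329.3 = 392.0249, v = 511.6·(-0.19852)/1.18197 + 256.2 = 170.2742

c0=(395.02, 270.01) c1=(490.52, 263.37) c2=(489.23, 169.55) c3=(392.02, 170.27)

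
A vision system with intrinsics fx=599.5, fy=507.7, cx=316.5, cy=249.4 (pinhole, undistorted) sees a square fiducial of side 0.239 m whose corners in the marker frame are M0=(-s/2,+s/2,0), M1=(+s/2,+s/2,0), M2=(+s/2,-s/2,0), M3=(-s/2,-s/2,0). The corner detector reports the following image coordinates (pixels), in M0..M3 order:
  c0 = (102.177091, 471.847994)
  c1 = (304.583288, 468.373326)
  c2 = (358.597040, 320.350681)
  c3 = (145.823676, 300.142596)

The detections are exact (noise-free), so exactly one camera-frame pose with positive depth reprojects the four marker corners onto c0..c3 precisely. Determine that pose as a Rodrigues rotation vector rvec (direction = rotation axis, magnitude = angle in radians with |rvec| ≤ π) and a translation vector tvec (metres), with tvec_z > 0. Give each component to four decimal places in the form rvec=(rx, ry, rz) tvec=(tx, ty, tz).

Intrinsics K: fx=599.5, fy=507.7, cx=316.5, cy=249.4
Marker side s = 0.239 m; corners in marker frame (Z=0):
  M0 = (-0.1195, +0.1195, 0)
  M1 = (+0.1195, +0.1195, 0)
  M2 = (+0.1195, -0.1195, 0)
  M3 = (-0.1195, -0.1195, 0)
Detected image corners:
  c0 = (102.177091, 471.847994) px
  c1 = (304.583288, 468.373326) px
  c2 = (358.597040, 320.350681) px
  c3 = (145.823676, 300.142596) px
Planar DLT: solve 8×8 A·h = b for H (H[2,2]=1):
  H  [+1004.68811 -126.03955 +234.23357]
  H  [+267.62652 +802.06203 +393.82676]
  H  [+0.60150 +0.35045 +1.00000]
B = K⁻¹H; ‖b₁‖=1.503496, ‖b₂‖=1.503496; λ = 2/(‖b₁‖+‖b₂‖) = 0.665116, sign → tz>0 ⇒ λ=+0.665116
r₁ = λ·B[:,0] = (+0.90344,+0.15408,+0.40007); r₂ = λ·B[:,1] = (-0.26289,+0.93625,+0.23309)
r₃ = r₁×r₂ = (-0.33865,-0.31575,+0.88635); SVD([r₁ r₂ r₃]) → R = UVᵀ:
  R  [+0.90344 -0.26289 -0.33865]
  R  [+0.15408 +0.93625 -0.31575]
  R  [+0.40007 +0.23309 +0.88635]
t = (-0.09127, +0.18921, +0.66512) m
tr R = 2.726036; θ = arccos((tr R − 1)/2) = 0.529583 rad = 30.343°
axis k = ((R−Rᵀ)₃₂, (R−Rᵀ)₁₃, (R−Rᵀ)₂₁) / (2 sinθ) = (+0.543221, -0.731157, +0.412698)
rvec = θ·k = (+0.287681, -0.387208, +0.218558)

rvec=(0.2877, -0.3872, 0.2186) tvec=(-0.0913, 0.1892, 0.6651)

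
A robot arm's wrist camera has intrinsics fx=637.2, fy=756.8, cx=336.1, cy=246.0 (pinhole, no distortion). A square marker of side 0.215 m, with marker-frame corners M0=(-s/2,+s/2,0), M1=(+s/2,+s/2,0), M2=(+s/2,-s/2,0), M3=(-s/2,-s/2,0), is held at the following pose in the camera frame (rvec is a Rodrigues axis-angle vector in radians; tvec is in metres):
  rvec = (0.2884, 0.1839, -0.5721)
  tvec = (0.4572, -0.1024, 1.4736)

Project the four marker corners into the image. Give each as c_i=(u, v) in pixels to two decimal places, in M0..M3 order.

c0=(515.16, 264.94) c1=(598.69, 209.73) c2=(553.75, 116.83) c3=(469.22, 177.17)

Intrinsics K: fx=637.2, fy=756.8, cx=336.1, cy=246.0
Marker side s = 0.215 m; corners in marker frame (Z=0):
  M0 = (-0.1075, +0.1075, 0)
  M1 = (+0.1075, +0.1075, 0)
  M2 = (+0.1075, -0.1075, 0)
  M3 = (-0.1075, -0.1075, 0)
rvec = (0.2884, 0.1839, -0.5721), |rvec| = θ = 0.66655 rad = 38.191°
Rodrigues: sinθ=0.61828, 1−cosθ=0.21404; R = I + sinθ·[k]× + (1−cosθ)·[k]×²:
    [+0.82603 +0.55622 +0.09109]
    [-0.50512 +0.80225 -0.31820]
    [-0.25007 +0.21683 +0.94364]
t = (0.4572, -0.1024, 1.4736) m
M0: Pc = R·M0+t = (+0.42820, +0.03814, +1.52379); u = 637.2·(+0.42820)/1.52379 + 336.1 = 515.1574, v = 756.8·(+0.03814)/1.52379 + 246.0 = 264.9435
M1: Pc = R·M1+t = (+0.60579, -0.07046, +1.47003); u = 637.2·(+0.60579)/1.47003 + 336.1 = 598.6873, v = 756.8·(-0.07046)/1.47003 + 246.0 = 209.7267
M2: Pc = R·M2+t = (+0.48620, -0.24294, +1.42341); u = 637.2·(+0.48620)/1.42341 + 336.1 = 553.7533, v = 756.8·(-0.24294)/1.42341 + 246.0 = 116.8322
M3: Pc = R·M3+t = (+0.30861, -0.13434, +1.47717); u = 637.2·(+0.30861)/1.47717 + 336.1 = 469.2227, v = 756.8·(-0.13434)/1.47717 + 246.0 = 177.1727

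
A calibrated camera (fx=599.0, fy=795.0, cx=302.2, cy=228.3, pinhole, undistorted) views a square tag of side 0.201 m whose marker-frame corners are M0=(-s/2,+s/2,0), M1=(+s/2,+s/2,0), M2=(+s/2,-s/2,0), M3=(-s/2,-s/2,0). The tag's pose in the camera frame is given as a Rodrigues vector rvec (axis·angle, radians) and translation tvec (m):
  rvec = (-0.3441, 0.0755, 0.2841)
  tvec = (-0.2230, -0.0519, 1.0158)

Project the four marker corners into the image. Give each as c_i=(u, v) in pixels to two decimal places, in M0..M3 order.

Intrinsics K: fx=599.0, fy=795.0, cx=302.2, cy=228.3
Marker side s = 0.201 m; corners in marker frame (Z=0):
  M0 = (-0.1005, +0.1005, 0)
  M1 = (+0.1005, +0.1005, 0)
  M2 = (+0.1005, -0.1005, 0)
  M3 = (-0.1005, -0.1005, 0)
rvec = (-0.3441, 0.0755, 0.2841), |rvec| = θ = 0.45257 rad = 25.930°
Rodrigues: sinθ=0.43728, 1−cosθ=0.10067; R = I + sinθ·[k]× + (1−cosθ)·[k]×²:
    [+0.95753 -0.28727 +0.02490]
    [+0.26173 +0.90213 +0.34302]
    [-0.12100 -0.32193 +0.93900]
t = (-0.2230, -0.0519, 1.0158) m
M0: Pc = R·M0+t = (-0.34810, +0.01246, +0.99561); u = 599.0·(-0.34810)/0.99561 + 302.2 = 92.7667, v = 795.0·(+0.01246)/0.99561 + 228.3 = 238.2494
M1: Pc = R·M1+t = (-0.15564, +0.06507, +0.97129); u = 599.0·(-0.15564)/0.97129 + 302.2 = 206.2159, v = 795.0·(+0.06507)/0.97129 + 228.3 = 281.5583
M2: Pc = R·M2+t = (-0.09790, -0.11626, +1.03599); u = 599.0·(-0.09790)/1.03599 + 302.2 = 245.5965, v = 795.0·(-0.11626)/1.03599 + 228.3 = 139.0845
M3: Pc = R·M3+t = (-0.29036, -0.16887, +1.06031); u = 599.0·(-0.29036)/1.06031 + 302.2 = 138.1675, v = 795.0·(-0.16887)/1.06031 + 228.3 = 101.6866

c0=(92.77, 238.25) c1=(206.22, 281.56) c2=(245.60, 139.08) c3=(138.17, 101.69)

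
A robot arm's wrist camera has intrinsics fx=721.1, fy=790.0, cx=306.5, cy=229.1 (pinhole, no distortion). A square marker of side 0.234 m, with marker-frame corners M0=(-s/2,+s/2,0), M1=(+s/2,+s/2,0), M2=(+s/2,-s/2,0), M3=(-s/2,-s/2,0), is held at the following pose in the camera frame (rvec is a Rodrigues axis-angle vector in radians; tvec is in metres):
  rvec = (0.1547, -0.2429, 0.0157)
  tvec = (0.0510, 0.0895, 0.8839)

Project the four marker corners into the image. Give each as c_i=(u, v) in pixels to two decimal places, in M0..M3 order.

c0=(251.55, 414.96) c1=(431.04, 403.06) c2=(442.39, 205.72) c3=(256.11, 204.85)

Intrinsics K: fx=721.1, fy=790.0, cx=306.5, cy=229.1
Marker side s = 0.234 m; corners in marker frame (Z=0):
  M0 = (-0.1170, +0.1170, 0)
  M1 = (+0.1170, +0.1170, 0)
  M2 = (+0.1170, -0.1170, 0)
  M3 = (-0.1170, -0.1170, 0)
rvec = (0.1547, -0.2429, 0.0157), |rvec| = θ = 0.28841 rad = 16.525°
Rodrigues: sinθ=0.28443, 1−cosθ=0.04130; R = I + sinθ·[k]× + (1−cosθ)·[k]×²:
    [+0.97058 -0.03414 -0.23834]
    [-0.00318 +0.98799 -0.15446]
    [+0.24075 +0.15067 +0.95882]
t = (0.0510, 0.0895, 0.8839) m
M0: Pc = R·M0+t = (-0.06655, +0.20547, +0.87336); u = 721.1·(-0.06655)/0.87336 + 306.5 = 251.5501, v = 790.0·(+0.20547)/0.87336 + 229.1 = 414.9555
M1: Pc = R·M1+t = (+0.16056, +0.20472, +0.92970); u = 721.1·(+0.16056)/0.92970 + 306.5 = 431.0377, v = 790.0·(+0.20472)/0.92970 + 229.1 = 403.0620
M2: Pc = R·M2+t = (+0.16855, -0.02647, +0.89444); u = 721.1·(+0.16855)/0.89444 + 306.5 = 442.3876, v = 790.0·(-0.02647)/0.89444 + 229.1 = 205.7236
M3: Pc = R·M3+t = (-0.05856, -0.02572, +0.83810); u = 721.1·(-0.05856)/0.83810 + 306.5 = 256.1123, v = 790.0·(-0.02572)/0.83810 + 229.1 = 204.8526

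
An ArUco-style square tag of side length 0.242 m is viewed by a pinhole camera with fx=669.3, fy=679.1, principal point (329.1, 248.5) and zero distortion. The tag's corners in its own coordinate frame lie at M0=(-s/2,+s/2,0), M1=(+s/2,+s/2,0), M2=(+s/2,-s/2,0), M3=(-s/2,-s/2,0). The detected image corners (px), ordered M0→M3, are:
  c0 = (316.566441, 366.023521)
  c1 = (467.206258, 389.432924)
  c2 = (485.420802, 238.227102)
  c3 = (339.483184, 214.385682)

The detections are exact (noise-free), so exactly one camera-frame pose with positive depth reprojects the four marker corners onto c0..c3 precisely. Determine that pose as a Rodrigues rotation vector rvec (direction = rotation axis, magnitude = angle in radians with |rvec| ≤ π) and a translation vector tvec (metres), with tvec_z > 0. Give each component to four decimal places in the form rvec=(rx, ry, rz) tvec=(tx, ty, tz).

Intrinsics K: fx=669.3, fy=679.1, cx=329.1, cy=248.5
Marker side s = 0.242 m; corners in marker frame (Z=0):
  M0 = (-0.1210, +0.1210, 0)
  M1 = (+0.1210, +0.1210, 0)
  M2 = (+0.1210, -0.1210, 0)
  M3 = (-0.1210, -0.1210, 0)
Detected image corners:
  c0 = (316.566441, 366.023521) px
  c1 = (467.206258, 389.432924) px
  c2 = (485.420802, 238.227102) px
  c3 = (339.483184, 214.385682) px
Planar DLT: solve 8×8 A·h = b for H (H[2,2]=1):
  H  [+625.30322 -135.88219 +402.60982]
  H  [+107.16828 +587.45422 +300.90210]
  H  [+0.03155 -0.12666 +1.00000]
B = K⁻¹H; ‖b₁‖=0.930855, ‖b₂‖=0.930855; λ = 2/(‖b₁‖+‖b₂‖) = 1.074281, sign → tz>0 ⇒ λ=+1.074281
r₁ = λ·B[:,0] = (+0.98700,+0.15713,+0.03389); r₂ = λ·B[:,1] = (-0.15120,+0.97909,-0.13606)
r₃ = r₁×r₂ = (-0.05457,+0.12917,+0.99012); SVD([r₁ r₂ r₃]) → R = UVᵀ:
  R  [+0.98700 -0.15120 -0.05457]
  R  [+0.15713 +0.97909 +0.12917]
  R  [+0.03389 -0.13606 +0.99012]
t = (+0.11799, +0.08290, +1.07428) m
tr R = 2.956211; θ = arccos((tr R − 1)/2) = 0.209643 rad = 12.012°
axis k = ((R−Rᵀ)₃₂, (R−Rᵀ)₁₃, (R−Rᵀ)₂₁) / (2 sinθ) = (-0.637245, -0.212532, +0.740776)
rvec = θ·k = (-0.133594, -0.044556, +0.155298)

rvec=(-0.1336, -0.0446, 0.1553) tvec=(0.1180, 0.0829, 1.0743)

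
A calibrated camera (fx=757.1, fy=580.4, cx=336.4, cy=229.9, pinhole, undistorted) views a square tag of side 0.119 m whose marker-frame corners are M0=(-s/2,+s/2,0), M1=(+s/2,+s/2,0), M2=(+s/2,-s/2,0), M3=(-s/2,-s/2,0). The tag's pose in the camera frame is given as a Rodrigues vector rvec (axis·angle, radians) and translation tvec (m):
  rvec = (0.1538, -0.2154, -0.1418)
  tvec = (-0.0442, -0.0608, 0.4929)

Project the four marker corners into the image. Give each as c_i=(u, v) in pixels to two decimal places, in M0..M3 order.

c0=(190.79, 237.82) c1=(366.80, 216.50) c2=(345.58, 79.46) c3=(161.08, 94.70)

Intrinsics K: fx=757.1, fy=580.4, cx=336.4, cy=229.9
Marker side s = 0.119 m; corners in marker frame (Z=0):
  M0 = (-0.0595, +0.0595, 0)
  M1 = (+0.0595, +0.0595, 0)
  M2 = (+0.0595, -0.0595, 0)
  M3 = (-0.0595, -0.0595, 0)
rvec = (0.1538, -0.2154, -0.1418), |rvec| = θ = 0.30026 rad = 17.204°
Rodrigues: sinθ=0.29577, 1−cosθ=0.04474; R = I + sinθ·[k]× + (1−cosθ)·[k]×²:
    [+0.96700 +0.12324 -0.22300]
    [-0.15612 +0.97828 -0.13634]
    [+0.20136 +0.16666 +0.96524]
t = (-0.0442, -0.0608, 0.4929) m
M0: Pc = R·M0+t = (-0.09440, +0.00670, +0.49084); u = 757.1·(-0.09440)/0.49084 + 336.4 = 190.7851, v = 580.4·(+0.00670)/0.49084 + 229.9 = 237.8189
M1: Pc = R·M1+t = (+0.02067, -0.01188, +0.51480); u = 757.1·(+0.02067)/0.51480 + 336.4 = 366.7975, v = 580.4·(-0.01188)/0.51480 + 229.9 = 216.5047
M2: Pc = R·M2+t = (+0.00600, -0.12830, +0.49496); u = 757.1·(+0.00600)/0.49496 + 336.4 = 345.5832, v = 580.4·(-0.12830)/0.49496 + 229.9 = 79.4578
M3: Pc = R·M3+t = (-0.10907, -0.10972, +0.47100); u = 757.1·(-0.10907)/0.47100 + 336.4 = 161.0803, v = 580.4·(-0.10972)/0.47100 + 229.9 = 94.6976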